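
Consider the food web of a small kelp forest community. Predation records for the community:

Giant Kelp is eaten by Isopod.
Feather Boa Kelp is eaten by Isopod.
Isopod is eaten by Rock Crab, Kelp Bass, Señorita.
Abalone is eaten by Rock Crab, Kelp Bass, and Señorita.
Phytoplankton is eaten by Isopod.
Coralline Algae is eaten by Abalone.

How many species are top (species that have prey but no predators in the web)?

3

Top species (has prey, but nothing eats it): Rock Crab, Señorita, Kelp Bass.
Count: 3.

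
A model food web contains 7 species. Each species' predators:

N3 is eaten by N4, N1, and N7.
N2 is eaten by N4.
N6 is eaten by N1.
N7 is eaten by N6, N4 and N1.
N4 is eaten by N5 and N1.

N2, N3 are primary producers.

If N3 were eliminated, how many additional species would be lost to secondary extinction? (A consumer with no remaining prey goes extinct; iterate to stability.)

Remove N3.
Round 1: N7 (all prey gone) → extinct.
Round 2: N6 (all prey gone) → extinct.
No further losses. Total secondary extinctions: 2.

2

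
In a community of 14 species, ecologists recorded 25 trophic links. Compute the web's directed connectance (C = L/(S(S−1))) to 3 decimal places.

C = 0.137

The web has S = 14 species and L = 25 feeding links.
C = L / (S(S−1)) = 25 / 182 = 0.1374 ≈ 0.137.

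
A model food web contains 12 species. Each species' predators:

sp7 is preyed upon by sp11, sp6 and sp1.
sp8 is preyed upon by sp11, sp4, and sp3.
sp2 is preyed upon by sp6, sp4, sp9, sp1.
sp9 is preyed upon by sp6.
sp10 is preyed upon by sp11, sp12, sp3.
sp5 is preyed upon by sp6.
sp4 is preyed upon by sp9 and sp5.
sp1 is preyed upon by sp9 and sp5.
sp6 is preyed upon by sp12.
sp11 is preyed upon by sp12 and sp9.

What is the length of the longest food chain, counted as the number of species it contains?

5 species

One longest chain: sp2 → sp1 → sp5 → sp6 → sp12.
It has 5 species and 4 links.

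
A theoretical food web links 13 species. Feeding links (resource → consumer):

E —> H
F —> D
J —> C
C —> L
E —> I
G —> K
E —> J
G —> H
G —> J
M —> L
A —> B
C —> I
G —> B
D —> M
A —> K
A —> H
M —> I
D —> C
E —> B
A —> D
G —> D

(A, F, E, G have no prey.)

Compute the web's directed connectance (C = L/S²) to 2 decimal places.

The web has S = 13 species and L = 21 feeding links.
C = L / S² = 21 / 169 = 0.1243 ≈ 0.12.

C = 0.12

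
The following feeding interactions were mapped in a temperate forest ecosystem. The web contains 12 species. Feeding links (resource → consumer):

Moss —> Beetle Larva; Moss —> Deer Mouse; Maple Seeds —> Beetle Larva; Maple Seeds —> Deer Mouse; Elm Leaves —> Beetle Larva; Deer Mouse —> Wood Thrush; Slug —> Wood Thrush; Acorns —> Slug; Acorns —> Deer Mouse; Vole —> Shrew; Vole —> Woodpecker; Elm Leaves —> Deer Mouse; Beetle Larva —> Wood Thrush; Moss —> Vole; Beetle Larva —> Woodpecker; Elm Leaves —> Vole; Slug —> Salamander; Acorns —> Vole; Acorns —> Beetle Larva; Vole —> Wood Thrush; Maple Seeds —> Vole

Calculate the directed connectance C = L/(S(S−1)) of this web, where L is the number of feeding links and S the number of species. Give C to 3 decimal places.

The web has S = 12 species and L = 21 feeding links.
C = L / (S(S−1)) = 21 / 132 = 0.1591 ≈ 0.159.

C = 0.159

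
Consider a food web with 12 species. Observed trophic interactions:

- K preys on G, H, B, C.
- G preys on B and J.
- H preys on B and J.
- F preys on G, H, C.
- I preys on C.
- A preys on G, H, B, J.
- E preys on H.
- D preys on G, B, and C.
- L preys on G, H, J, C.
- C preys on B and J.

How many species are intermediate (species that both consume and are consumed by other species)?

Intermediate species (has both prey and predators): H, C, G.
Count: 3.

3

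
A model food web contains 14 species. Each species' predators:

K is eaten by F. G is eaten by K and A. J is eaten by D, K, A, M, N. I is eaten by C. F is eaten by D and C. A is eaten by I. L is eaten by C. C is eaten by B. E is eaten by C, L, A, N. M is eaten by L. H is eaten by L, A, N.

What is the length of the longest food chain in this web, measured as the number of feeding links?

One longest chain: J → M → L → C → B.
It has 5 species and 4 links.

4 links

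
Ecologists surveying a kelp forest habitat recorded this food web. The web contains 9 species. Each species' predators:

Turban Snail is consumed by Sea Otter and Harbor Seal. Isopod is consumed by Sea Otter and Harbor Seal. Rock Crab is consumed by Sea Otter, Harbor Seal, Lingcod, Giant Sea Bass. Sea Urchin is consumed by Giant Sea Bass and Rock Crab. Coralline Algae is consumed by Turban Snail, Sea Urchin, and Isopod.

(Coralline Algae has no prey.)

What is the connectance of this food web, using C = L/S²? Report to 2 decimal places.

The web has S = 9 species and L = 13 feeding links.
C = L / S² = 13 / 81 = 0.1605 ≈ 0.16.

C = 0.16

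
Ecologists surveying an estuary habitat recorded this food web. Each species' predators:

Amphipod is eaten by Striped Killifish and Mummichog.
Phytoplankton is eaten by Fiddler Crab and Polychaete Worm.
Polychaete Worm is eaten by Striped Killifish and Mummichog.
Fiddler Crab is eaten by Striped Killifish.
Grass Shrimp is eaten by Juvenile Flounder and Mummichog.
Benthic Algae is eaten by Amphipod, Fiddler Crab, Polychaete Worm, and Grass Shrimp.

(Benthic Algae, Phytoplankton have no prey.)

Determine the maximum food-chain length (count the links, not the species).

2 links

One longest chain: Benthic Algae → Amphipod → Striped Killifish.
It has 3 species and 2 links.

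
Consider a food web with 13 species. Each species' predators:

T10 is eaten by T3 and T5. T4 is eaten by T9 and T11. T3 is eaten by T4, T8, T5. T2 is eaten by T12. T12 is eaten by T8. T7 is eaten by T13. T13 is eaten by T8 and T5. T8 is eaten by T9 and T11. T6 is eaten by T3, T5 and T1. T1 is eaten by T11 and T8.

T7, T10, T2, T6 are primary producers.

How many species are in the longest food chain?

4 species

One longest chain: T10 → T3 → T8 → T9.
It has 4 species and 3 links.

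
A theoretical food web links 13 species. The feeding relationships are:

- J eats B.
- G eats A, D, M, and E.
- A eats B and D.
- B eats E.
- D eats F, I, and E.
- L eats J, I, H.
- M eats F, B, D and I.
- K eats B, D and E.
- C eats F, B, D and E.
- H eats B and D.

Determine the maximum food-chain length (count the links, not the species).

3 links

One longest chain: I → D → M → G.
It has 4 species and 3 links.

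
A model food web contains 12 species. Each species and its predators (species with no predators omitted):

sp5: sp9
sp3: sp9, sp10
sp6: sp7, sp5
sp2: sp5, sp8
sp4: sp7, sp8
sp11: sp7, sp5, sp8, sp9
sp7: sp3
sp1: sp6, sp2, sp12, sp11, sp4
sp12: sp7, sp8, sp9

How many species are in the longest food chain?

One longest chain: sp1 → sp6 → sp7 → sp3 → sp9.
It has 5 species and 4 links.

5 species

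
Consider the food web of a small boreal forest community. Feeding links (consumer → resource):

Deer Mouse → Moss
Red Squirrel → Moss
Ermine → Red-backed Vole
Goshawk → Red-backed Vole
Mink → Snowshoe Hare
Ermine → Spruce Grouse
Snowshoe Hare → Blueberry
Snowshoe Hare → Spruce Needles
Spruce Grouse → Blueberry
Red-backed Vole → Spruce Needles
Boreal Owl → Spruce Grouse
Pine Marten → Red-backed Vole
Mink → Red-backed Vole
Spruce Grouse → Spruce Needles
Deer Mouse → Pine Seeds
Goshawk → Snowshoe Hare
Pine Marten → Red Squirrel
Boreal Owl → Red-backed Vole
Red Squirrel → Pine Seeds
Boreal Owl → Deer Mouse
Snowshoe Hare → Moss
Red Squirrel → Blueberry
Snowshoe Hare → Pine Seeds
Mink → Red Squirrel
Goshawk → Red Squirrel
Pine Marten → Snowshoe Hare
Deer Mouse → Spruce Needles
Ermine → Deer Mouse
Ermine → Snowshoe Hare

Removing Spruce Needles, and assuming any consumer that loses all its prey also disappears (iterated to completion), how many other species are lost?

1

Remove Spruce Needles.
Round 1: Red-backed Vole (all prey gone) → extinct.
No further losses. Total secondary extinctions: 1.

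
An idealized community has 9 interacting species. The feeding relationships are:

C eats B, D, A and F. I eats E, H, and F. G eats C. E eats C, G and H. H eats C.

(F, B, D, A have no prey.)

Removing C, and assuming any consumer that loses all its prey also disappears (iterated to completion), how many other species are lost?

3

Remove C.
Round 1: H (all prey gone), G (all prey gone) → extinct.
Round 2: E (all prey gone) → extinct.
No further losses. Total secondary extinctions: 3.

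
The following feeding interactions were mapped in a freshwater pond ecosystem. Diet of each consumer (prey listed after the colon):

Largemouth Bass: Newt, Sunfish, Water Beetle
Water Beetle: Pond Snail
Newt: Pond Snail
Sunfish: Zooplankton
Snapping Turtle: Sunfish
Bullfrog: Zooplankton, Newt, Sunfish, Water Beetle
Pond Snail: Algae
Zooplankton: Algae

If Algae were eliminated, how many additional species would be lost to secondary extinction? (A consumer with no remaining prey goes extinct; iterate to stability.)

Remove Algae.
Round 1: Pond Snail (all prey gone), Zooplankton (all prey gone) → extinct.
Round 2: Newt (all prey gone), Sunfish (all prey gone), Water Beetle (all prey gone) → extinct.
Round 3: Snapping Turtle (all prey gone), Bullfrog (all prey gone), Largemouth Bass (all prey gone) → extinct.
No further losses. Total secondary extinctions: 8.

8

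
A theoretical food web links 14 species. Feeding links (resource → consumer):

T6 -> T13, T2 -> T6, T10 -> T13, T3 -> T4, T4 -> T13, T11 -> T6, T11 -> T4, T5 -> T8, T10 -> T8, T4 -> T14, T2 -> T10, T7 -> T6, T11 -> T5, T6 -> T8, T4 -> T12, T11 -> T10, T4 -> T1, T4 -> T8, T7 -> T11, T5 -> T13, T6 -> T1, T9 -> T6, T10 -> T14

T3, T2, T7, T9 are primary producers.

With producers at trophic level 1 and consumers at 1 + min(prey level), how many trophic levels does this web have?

Producers (level 1): T3, T2, T7, T9.
Following each consumer down to its lowest-level prey: T3 → T4 → T14 (levels 1 through 3).
All prey of T14 (T4 2, T10 2) are at level 2 or above, so T14 is at level 1 + 2 = 3.
Every consumer has at least one prey at level 2 or below, so none exceeds level 3.

3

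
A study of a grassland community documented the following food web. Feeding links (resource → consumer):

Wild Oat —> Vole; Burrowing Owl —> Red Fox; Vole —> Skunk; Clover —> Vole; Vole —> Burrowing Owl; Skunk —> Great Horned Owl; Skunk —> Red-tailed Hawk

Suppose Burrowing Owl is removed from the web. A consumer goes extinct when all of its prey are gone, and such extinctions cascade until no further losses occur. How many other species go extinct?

1

Remove Burrowing Owl.
Round 1: Red Fox (all prey gone) → extinct.
No further losses. Total secondary extinctions: 1.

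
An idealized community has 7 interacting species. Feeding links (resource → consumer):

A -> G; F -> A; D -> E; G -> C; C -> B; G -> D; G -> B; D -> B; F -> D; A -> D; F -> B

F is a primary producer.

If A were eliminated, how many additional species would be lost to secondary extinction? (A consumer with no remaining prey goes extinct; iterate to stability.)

Remove A.
Round 1: G (all prey gone) → extinct.
Round 2: C (all prey gone) → extinct.
No further losses. Total secondary extinctions: 2.

2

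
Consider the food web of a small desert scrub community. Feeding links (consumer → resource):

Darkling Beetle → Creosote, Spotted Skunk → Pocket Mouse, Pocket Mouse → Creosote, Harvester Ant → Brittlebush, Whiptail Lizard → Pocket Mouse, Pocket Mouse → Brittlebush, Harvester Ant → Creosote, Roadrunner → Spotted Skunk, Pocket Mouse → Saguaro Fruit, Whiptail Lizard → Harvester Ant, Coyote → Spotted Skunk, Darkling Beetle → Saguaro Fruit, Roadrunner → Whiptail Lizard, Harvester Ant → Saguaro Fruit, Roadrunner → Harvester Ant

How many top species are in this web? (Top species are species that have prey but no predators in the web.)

3

Top species (has prey, but nothing eats it): Darkling Beetle, Coyote, Roadrunner.
Count: 3.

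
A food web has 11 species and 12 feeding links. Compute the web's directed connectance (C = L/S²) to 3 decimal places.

The web has S = 11 species and L = 12 feeding links.
C = L / S² = 12 / 121 = 0.0992 ≈ 0.099.

C = 0.099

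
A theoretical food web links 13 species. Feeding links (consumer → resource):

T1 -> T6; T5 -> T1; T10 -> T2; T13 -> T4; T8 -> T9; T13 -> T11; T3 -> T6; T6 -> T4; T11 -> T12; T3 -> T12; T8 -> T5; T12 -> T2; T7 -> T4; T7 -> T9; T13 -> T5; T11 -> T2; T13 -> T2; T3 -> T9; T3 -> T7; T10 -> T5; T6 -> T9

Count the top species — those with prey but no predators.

Top species (has prey, but nothing eats it): T3, T10, T8, T13.
Count: 4.

4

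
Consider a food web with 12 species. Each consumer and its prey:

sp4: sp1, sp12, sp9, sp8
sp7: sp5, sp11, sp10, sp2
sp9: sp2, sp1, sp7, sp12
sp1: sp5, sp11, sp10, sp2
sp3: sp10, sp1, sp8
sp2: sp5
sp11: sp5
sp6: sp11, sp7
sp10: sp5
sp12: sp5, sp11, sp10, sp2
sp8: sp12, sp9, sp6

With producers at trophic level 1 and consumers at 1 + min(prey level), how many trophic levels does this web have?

Producers (level 1): sp5.
Following each consumer down to its lowest-level prey: sp5 → sp1 → sp4 (levels 1 through 3).
All prey of sp4 (sp1 2, sp12 2, sp8 3, sp9 3) are at level 2 or above, so sp4 is at level 1 + 2 = 3.
Every consumer has at least one prey at level 2 or below, so none exceeds level 3.

3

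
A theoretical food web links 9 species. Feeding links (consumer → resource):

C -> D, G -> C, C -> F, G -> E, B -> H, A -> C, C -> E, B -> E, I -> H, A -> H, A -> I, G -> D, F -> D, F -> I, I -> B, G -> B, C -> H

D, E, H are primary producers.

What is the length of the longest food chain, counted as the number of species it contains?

6 species

One longest chain: E → B → I → F → C → A.
It has 6 species and 5 links.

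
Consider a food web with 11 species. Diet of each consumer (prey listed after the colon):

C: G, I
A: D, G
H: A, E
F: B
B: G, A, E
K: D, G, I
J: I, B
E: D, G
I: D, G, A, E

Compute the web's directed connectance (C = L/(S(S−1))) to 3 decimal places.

C = 0.191

The web has S = 11 species and L = 21 feeding links.
C = L / (S(S−1)) = 21 / 110 = 0.1909 ≈ 0.191.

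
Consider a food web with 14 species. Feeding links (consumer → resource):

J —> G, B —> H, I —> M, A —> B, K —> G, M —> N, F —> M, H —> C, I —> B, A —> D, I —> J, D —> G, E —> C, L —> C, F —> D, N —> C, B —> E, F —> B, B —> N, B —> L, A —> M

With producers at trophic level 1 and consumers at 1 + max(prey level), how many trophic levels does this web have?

4

Producers (level 1): G, C.
C → N → M → I gives I level 4.
No species has a prey at level 4, so no species reaches level 5.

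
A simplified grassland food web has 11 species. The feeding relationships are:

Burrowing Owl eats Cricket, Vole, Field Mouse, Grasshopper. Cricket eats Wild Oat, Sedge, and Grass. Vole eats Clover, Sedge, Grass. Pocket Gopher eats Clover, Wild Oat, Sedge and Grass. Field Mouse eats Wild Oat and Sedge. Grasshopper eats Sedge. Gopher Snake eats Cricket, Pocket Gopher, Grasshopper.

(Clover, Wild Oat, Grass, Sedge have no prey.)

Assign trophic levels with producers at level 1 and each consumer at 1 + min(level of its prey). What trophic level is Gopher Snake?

Clover is a producer → level 1.
Pocket Gopher eats Clover → level 2.
Gopher Snake eats Pocket Gopher → level 3.
No prey of Gopher Snake is below level 2, so 3 is the minimum.

Trophic level 3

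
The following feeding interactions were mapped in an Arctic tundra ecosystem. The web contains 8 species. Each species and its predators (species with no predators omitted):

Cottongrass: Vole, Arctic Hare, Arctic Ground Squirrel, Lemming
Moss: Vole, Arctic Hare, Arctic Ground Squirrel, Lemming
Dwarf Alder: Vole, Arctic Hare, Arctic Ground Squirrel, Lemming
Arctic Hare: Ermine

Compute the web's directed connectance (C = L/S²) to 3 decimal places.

C = 0.203

The web has S = 8 species and L = 13 feeding links.
C = L / S² = 13 / 64 = 0.2031 ≈ 0.203.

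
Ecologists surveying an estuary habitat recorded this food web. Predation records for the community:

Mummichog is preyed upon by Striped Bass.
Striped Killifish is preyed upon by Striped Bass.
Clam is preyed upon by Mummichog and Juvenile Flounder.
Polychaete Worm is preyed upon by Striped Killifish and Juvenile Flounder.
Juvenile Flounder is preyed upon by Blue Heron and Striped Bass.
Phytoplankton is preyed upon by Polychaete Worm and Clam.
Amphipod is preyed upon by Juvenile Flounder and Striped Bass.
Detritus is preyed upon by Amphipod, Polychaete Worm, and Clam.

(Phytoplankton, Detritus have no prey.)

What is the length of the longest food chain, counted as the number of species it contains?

One longest chain: Phytoplankton → Polychaete Worm → Striped Killifish → Striped Bass.
It has 4 species and 3 links.

4 species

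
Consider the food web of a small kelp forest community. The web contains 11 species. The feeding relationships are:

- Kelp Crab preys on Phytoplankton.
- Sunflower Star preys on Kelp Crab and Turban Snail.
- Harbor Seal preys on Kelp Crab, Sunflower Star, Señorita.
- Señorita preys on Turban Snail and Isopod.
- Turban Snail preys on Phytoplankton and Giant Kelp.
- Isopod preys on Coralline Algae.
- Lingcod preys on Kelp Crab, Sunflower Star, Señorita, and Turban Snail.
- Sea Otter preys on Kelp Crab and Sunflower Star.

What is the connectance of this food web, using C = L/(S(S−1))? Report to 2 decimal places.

The web has S = 11 species and L = 17 feeding links.
C = L / (S(S−1)) = 17 / 110 = 0.1545 ≈ 0.15.

C = 0.15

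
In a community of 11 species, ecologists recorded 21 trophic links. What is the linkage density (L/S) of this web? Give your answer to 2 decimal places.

There are L = 21 links among S = 11 species.
L/S = 21/11 = 1.9091 ≈ 1.91.

L/S = 1.91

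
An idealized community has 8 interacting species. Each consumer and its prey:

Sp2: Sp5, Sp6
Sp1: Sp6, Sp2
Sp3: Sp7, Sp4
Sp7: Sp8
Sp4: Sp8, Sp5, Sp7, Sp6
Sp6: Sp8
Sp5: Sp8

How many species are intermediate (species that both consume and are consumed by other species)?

Intermediate species (has both prey and predators): Sp5, Sp7, Sp6, Sp2, Sp4.
Count: 5.

5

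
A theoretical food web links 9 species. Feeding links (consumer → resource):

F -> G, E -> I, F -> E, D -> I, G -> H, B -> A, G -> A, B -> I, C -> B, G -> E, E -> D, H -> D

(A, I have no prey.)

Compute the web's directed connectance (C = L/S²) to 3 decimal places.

The web has S = 9 species and L = 12 feeding links.
C = L / S² = 12 / 81 = 0.1481 ≈ 0.148.

C = 0.148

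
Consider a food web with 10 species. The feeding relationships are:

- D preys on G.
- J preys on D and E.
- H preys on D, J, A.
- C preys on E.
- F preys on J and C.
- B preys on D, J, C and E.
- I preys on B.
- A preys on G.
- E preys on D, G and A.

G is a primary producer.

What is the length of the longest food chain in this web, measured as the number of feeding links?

5 links

One longest chain: G → A → E → J → B → I.
It has 6 species and 5 links.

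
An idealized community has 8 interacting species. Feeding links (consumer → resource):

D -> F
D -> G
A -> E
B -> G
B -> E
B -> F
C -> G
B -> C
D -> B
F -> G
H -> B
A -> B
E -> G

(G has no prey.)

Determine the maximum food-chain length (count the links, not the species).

One longest chain: G → E → B → D.
It has 4 species and 3 links.

3 links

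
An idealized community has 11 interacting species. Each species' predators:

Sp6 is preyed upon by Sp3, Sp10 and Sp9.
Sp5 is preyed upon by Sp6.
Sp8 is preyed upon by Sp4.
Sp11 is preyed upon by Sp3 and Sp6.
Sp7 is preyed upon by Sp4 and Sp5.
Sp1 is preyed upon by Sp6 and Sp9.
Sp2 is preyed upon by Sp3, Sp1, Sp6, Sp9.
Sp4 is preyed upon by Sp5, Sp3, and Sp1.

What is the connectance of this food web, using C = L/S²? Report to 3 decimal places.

C = 0.149

The web has S = 11 species and L = 18 feeding links.
C = L / S² = 18 / 121 = 0.1488 ≈ 0.149.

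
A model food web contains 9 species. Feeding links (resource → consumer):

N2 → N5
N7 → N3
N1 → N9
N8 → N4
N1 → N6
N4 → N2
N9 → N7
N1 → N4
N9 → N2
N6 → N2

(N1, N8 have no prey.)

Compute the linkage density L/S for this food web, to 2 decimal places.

There are L = 10 links among S = 9 species.
L/S = 10/9 = 1.1111 ≈ 1.11.

L/S = 1.11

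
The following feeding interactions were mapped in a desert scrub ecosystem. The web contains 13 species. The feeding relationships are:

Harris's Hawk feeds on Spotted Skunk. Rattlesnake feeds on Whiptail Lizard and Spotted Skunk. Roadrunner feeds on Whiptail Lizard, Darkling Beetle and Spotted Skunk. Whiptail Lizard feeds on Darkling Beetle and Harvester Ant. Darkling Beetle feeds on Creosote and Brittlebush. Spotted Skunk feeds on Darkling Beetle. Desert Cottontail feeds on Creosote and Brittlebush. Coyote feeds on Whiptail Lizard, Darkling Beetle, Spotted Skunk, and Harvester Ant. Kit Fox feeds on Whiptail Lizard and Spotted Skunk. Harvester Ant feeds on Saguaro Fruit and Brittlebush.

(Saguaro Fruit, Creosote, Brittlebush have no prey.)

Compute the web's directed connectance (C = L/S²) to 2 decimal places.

C = 0.12

The web has S = 13 species and L = 21 feeding links.
C = L / S² = 21 / 169 = 0.1243 ≈ 0.12.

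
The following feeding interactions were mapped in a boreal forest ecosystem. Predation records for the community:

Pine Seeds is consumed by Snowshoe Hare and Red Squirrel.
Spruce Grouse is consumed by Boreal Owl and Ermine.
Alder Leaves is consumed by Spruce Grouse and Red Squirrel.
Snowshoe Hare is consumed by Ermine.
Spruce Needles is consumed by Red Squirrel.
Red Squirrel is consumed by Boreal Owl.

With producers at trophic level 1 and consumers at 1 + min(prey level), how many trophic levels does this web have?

Producers (level 1): Pine Seeds, Spruce Needles, Alder Leaves.
Following each consumer down to its lowest-level prey: Pine Seeds → Red Squirrel → Boreal Owl (levels 1 through 3).
All prey of Boreal Owl (Red Squirrel 2, Spruce Grouse 2) are at level 2 or above, so Boreal Owl is at level 1 + 2 = 3.
Every consumer has at least one prey at level 2 or below, so none exceeds level 3.

3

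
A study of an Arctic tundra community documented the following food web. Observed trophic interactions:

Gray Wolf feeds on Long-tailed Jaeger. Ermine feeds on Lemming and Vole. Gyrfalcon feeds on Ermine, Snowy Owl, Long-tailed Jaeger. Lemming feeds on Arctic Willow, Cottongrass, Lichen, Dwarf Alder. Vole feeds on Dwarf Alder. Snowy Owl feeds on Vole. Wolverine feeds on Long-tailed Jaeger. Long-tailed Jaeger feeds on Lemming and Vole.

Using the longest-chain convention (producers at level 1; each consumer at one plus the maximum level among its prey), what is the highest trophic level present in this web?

4

Producers (level 1): Arctic Willow, Lichen, Dwarf Alder, Cottongrass.
Arctic Willow → Lemming → Long-tailed Jaeger → Gray Wolf gives Gray Wolf level 4.
No species has a prey at level 4, so no species reaches level 5.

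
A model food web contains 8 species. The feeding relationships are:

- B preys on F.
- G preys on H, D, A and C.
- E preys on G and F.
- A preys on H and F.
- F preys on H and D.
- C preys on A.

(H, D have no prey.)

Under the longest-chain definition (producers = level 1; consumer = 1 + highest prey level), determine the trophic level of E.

H is a producer → level 1.
F eats H (level 1); other prey at levels: D 1 → level 2.
A eats F (level 2); other prey at levels: H 1 → level 3.
C eats A → level 4.
G eats C (level 4); other prey at levels: H 1, D 1, A 3 → level 5.
E eats G (level 5); other prey at levels: F 2 → level 6.

Trophic level 6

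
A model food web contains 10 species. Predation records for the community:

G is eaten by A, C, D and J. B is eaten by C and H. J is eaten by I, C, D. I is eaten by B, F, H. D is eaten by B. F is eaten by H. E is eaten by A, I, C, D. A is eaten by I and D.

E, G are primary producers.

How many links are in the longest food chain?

One longest chain: E → A → D → B → C.
It has 5 species and 4 links.

4 links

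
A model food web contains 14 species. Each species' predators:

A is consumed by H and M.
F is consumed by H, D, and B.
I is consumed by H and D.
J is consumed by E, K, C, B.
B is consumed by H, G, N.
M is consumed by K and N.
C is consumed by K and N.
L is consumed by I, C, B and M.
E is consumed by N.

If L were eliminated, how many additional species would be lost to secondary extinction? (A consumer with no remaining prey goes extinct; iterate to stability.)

Remove L.
Round 1: I (all prey gone) → extinct.
No further losses. Total secondary extinctions: 1.

1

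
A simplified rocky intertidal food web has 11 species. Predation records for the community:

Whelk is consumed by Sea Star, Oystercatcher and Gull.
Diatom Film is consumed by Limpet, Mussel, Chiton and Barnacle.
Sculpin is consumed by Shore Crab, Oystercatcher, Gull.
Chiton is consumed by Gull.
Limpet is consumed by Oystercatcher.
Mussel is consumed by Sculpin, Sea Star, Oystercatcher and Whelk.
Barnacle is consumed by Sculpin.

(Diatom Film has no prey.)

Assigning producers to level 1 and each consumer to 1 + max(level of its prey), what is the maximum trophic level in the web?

Producers (level 1): Diatom Film.
Diatom Film → Barnacle → Sculpin → Shore Crab gives Shore Crab level 4.
No species has a prey at level 4, so no species reaches level 5.

4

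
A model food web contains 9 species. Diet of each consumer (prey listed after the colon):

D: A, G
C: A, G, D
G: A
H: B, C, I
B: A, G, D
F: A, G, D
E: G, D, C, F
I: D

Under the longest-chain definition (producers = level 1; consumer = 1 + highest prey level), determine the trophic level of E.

Trophic level 5

A is a producer → level 1.
G eats A → level 2.
D eats G (level 2); other prey at levels: A 1 → level 3.
C eats D (level 3); other prey at levels: A 1, G 2 → level 4.
E eats C (level 4); other prey at levels: G 2, D 3, F 4 → level 5.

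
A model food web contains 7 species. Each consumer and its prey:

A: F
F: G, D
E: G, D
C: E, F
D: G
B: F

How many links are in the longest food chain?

One longest chain: G → D → F → A.
It has 4 species and 3 links.

3 links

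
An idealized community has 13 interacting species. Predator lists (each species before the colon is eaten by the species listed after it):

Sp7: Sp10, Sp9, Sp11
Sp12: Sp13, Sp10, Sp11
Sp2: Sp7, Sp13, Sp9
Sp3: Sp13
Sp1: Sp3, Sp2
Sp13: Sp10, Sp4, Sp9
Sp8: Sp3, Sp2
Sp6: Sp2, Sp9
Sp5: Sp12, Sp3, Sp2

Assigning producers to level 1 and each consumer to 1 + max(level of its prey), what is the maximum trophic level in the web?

Producers (level 1): Sp1, Sp5, Sp8, Sp6.
Sp5 → Sp12 → Sp13 → Sp9 gives Sp9 level 4.
No species has a prey at level 4, so no species reaches level 5.

4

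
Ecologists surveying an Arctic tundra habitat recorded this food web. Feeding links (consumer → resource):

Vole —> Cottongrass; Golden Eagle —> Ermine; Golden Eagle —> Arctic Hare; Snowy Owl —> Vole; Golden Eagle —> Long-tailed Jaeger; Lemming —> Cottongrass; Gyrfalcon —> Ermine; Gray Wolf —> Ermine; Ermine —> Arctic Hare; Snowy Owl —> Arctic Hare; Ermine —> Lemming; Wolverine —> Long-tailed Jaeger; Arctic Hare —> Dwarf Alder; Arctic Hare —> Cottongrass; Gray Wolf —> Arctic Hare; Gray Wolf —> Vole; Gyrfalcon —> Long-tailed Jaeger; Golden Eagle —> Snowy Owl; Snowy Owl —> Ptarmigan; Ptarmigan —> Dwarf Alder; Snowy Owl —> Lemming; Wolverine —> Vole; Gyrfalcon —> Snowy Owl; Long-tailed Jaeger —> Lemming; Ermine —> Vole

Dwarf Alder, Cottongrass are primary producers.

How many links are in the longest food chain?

One longest chain: Cottongrass → Vole → Ermine → Gyrfalcon.
It has 4 species and 3 links.

3 links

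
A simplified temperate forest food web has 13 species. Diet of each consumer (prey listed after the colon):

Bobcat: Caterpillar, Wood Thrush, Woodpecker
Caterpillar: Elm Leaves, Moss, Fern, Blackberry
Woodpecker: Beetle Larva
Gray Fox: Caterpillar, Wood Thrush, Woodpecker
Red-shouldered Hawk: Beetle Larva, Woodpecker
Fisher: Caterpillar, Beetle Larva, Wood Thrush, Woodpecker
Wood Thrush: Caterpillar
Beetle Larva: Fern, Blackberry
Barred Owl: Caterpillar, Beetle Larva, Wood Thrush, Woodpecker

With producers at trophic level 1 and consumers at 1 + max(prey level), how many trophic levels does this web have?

Producers (level 1): Elm Leaves, Moss, Fern, Blackberry.
Elm Leaves → Caterpillar → Wood Thrush → Gray Fox gives Gray Fox level 4.
No species has a prey at level 4, so no species reaches level 5.

4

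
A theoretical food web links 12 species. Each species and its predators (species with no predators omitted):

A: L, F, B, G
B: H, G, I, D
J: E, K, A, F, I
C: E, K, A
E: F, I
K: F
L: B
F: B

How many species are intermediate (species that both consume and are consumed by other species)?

6

Intermediate species (has both prey and predators): E, K, A, L, F, B.
Count: 6.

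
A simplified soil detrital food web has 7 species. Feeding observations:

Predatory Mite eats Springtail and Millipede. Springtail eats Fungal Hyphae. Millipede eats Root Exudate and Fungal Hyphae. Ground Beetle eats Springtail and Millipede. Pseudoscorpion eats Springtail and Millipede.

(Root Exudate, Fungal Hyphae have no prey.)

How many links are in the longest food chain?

One longest chain: Root Exudate → Millipede → Ground Beetle.
It has 3 species and 2 links.

2 links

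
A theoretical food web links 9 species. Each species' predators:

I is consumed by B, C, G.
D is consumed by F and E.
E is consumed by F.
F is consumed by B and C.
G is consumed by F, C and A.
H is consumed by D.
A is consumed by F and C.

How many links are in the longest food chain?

4 links

One longest chain: H → D → E → F → C.
It has 5 species and 4 links.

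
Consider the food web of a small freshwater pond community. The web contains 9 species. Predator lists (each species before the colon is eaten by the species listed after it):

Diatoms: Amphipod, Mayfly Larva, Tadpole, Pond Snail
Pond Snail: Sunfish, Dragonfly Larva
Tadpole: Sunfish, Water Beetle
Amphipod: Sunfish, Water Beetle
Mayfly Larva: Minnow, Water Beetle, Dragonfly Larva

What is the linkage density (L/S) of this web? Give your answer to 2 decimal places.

L/S = 1.44

There are L = 13 links among S = 9 species.
L/S = 13/9 = 1.4444 ≈ 1.44.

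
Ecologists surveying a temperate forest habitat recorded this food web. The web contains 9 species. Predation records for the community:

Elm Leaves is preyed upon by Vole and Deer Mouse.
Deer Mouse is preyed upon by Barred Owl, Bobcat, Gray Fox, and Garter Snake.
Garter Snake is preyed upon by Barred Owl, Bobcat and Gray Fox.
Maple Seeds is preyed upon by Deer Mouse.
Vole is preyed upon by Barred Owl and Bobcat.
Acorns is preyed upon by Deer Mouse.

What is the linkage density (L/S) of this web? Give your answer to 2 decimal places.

There are L = 13 links among S = 9 species.
L/S = 13/9 = 1.4444 ≈ 1.44.

L/S = 1.44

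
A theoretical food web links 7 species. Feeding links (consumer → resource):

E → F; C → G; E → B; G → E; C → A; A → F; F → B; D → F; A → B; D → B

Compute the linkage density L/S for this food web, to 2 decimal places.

There are L = 10 links among S = 7 species.
L/S = 10/7 = 1.4286 ≈ 1.43.

L/S = 1.43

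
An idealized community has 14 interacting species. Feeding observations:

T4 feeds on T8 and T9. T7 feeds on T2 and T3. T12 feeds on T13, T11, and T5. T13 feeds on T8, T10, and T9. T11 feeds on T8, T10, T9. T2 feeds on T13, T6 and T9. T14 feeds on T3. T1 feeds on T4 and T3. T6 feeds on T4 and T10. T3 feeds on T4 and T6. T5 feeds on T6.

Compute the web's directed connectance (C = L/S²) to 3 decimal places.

C = 0.122

The web has S = 14 species and L = 24 feeding links.
C = L / S² = 24 / 196 = 0.1224 ≈ 0.122.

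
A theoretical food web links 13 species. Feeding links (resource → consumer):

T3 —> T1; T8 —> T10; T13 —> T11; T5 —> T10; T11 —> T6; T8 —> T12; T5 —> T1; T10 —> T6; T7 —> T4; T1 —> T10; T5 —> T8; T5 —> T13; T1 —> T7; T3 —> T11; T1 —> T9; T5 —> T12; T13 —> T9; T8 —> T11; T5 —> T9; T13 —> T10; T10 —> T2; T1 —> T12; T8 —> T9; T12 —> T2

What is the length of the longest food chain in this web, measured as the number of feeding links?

3 links

One longest chain: T5 → T1 → T7 → T4.
It has 4 species and 3 links.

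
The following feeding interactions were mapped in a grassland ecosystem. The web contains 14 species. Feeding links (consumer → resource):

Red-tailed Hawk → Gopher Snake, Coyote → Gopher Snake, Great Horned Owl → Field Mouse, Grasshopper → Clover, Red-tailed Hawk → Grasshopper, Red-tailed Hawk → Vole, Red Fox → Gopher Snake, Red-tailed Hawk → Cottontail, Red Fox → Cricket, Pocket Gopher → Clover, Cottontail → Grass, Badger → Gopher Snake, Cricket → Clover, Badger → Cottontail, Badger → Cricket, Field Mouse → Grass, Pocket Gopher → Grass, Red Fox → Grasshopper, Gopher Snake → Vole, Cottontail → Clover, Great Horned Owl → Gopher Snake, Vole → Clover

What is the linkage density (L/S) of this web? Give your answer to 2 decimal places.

There are L = 22 links among S = 14 species.
L/S = 22/14 = 1.5714 ≈ 1.57.

L/S = 1.57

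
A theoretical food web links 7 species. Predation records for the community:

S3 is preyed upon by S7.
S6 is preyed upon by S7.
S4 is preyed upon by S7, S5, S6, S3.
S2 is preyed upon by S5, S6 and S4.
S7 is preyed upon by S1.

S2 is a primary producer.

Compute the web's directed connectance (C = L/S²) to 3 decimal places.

The web has S = 7 species and L = 10 feeding links.
C = L / S² = 10 / 49 = 0.2041 ≈ 0.204.

C = 0.204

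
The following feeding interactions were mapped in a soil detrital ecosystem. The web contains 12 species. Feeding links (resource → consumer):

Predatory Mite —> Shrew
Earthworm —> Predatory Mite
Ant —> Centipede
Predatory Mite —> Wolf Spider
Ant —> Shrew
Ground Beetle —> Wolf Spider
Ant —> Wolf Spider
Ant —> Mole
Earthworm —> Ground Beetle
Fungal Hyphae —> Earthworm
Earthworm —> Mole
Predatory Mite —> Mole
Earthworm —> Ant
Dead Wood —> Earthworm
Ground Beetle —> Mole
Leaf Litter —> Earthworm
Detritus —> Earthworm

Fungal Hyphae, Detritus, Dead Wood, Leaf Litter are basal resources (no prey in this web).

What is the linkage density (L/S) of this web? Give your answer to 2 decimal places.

There are L = 17 links among S = 12 species.
L/S = 17/12 = 1.4167 ≈ 1.42.

L/S = 1.42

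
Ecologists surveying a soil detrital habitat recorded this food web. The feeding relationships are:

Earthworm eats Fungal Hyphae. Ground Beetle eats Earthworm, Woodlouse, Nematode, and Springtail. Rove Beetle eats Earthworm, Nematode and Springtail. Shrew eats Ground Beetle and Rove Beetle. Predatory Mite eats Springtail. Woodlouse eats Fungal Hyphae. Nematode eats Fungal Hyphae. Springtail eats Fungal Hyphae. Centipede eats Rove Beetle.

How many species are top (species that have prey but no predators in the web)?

3

Top species (has prey, but nothing eats it): Predatory Mite, Centipede, Shrew.
Count: 3.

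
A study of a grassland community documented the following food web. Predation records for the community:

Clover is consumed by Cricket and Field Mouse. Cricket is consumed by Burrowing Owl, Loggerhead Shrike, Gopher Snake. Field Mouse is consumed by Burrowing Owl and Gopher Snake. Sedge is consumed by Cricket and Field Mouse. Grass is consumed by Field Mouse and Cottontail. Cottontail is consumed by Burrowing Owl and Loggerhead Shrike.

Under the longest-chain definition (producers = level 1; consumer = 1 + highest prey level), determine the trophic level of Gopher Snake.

Trophic level 3

Clover is a producer → level 1.
Cricket eats Clover (level 1); other prey at levels: Sedge 1 → level 2.
Gopher Snake eats Cricket (level 2); other prey at levels: Field Mouse 2 → level 3.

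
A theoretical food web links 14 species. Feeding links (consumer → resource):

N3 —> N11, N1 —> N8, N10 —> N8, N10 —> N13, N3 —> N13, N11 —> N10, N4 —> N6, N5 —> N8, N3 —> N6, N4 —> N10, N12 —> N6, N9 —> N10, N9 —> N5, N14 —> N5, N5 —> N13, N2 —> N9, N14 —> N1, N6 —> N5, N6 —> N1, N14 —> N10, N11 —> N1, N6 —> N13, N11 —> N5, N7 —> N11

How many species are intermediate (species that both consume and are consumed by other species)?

6

Intermediate species (has both prey and predators): N5, N1, N10, N9, N6, N11.
Count: 6.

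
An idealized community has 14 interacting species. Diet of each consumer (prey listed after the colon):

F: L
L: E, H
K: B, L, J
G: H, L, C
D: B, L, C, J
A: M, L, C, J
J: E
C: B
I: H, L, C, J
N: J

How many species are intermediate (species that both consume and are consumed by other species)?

3

Intermediate species (has both prey and predators): L, C, J.
Count: 3.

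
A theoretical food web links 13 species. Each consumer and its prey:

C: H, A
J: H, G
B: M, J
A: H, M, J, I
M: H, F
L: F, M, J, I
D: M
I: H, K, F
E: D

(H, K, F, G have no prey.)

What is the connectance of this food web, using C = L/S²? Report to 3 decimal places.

The web has S = 13 species and L = 21 feeding links.
C = L / S² = 21 / 169 = 0.1243 ≈ 0.124.

C = 0.124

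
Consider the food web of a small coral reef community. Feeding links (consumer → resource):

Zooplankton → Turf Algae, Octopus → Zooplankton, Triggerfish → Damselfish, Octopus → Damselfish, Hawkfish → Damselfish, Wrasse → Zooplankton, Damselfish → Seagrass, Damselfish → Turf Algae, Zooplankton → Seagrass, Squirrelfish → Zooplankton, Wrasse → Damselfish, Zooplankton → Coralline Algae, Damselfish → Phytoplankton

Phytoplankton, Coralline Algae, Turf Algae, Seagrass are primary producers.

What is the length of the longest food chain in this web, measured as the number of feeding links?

One longest chain: Phytoplankton → Damselfish → Triggerfish.
It has 3 species and 2 links.

2 links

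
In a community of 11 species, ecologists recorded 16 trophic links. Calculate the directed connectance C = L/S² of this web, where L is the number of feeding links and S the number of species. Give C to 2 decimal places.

The web has S = 11 species and L = 16 feeding links.
C = L / S² = 16 / 121 = 0.1322 ≈ 0.13.

C = 0.13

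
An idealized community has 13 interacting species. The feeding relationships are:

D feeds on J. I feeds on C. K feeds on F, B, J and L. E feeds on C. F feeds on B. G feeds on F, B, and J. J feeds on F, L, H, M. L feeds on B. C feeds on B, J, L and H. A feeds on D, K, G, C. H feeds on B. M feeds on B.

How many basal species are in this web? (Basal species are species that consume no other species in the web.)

Basal species (no prey listed): B.
Count: 1.

1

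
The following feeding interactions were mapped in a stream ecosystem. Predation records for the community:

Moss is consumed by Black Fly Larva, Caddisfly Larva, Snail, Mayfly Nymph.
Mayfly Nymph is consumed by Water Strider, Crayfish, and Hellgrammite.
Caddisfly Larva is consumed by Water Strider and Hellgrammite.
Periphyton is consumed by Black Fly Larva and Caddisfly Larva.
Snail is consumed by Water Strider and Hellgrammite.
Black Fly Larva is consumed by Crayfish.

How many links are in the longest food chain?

One longest chain: Moss → Mayfly Nymph → Crayfish.
It has 3 species and 2 links.

2 links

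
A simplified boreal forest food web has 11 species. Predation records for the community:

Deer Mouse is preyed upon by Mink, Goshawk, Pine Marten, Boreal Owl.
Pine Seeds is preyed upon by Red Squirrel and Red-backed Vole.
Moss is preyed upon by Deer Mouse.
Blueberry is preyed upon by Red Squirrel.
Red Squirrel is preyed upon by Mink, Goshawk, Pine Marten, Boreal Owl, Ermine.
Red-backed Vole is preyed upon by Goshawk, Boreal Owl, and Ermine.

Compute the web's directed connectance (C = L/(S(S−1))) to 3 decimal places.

C = 0.145

The web has S = 11 species and L = 16 feeding links.
C = L / (S(S−1)) = 16 / 110 = 0.1455 ≈ 0.145.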